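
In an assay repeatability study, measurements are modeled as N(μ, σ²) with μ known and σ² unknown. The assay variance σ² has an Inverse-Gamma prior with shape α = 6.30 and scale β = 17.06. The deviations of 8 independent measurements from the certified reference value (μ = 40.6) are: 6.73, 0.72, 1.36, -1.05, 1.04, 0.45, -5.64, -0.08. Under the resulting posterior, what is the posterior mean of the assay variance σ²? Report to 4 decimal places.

6.2357

With known mean μ and an Inverse-Gamma(α, β) prior on σ², the Normal likelihood is conjugate: posterior is Inv-Gamma(α + n/2, β + Σ(xᵢ−μ)²/2).
Σ(xᵢ−μ)² = (6.73)² + (0.72)² + (1.36)² + (-1.05)² + (1.04)² + (0.45)² + (-5.64)² + (-0.08)² = 81.8635.
Posterior: Inv-Gamma(6.30 + 8/2, 17.06 + 81.8635/2) = Inv-Gamma(10.30, 57.99175).
E[σ²|data] = β/(α−1) = 57.99175/9.30 = 6.2357.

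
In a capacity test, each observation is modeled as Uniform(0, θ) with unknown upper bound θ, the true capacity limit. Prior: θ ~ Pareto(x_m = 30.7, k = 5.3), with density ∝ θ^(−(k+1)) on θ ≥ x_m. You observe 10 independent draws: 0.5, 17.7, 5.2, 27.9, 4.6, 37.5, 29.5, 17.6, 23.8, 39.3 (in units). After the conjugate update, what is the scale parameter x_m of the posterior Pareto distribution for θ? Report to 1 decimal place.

39.3

A Pareto(scale x_m, shape k) prior on the upper bound θ of Uniform(0, θ) is conjugate: posterior is Pareto(max(x_m, max xᵢ), k + n).
Sample maximum = 39.3; prior scale x_m = 30.7 → posterior scale = max = 39.3.
Posterior shape = 5.3 + 10 = 15.3.
Posterior scale x_m = 39.3.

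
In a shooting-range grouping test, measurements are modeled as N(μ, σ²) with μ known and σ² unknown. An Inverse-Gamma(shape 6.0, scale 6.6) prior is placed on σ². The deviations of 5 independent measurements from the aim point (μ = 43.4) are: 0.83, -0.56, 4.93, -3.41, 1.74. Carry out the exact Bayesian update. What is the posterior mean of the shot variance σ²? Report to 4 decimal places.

With known mean μ and an Inverse-Gamma(α, β) prior on σ², the Normal likelihood is conjugate: posterior is Inv-Gamma(α + n/2, β + Σ(xᵢ−μ)²/2).
Σ(xᵢ−μ)² = (0.83)² + (-0.56)² + (4.93)² + (-3.41)² + (1.74)² = 39.9631.
Posterior: Inv-Gamma(6.0 + 5/2, 6.6 + 39.9631/2) = Inv-Gamma(8.50, 26.58155).
E[σ²|data] = β/(α−1) = 26.58155/7.50 = 3.5442.

3.5442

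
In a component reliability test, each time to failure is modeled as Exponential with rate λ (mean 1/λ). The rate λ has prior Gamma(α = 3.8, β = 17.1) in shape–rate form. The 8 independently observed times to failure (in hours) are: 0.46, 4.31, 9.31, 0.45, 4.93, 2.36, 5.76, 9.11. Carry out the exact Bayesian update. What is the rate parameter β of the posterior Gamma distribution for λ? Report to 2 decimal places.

53.79

With a Gamma(shape α, rate β) prior on the exponential rate λ, the posterior after n observations with total T = Σxᵢ is Gamma(α+n, β+T).
Sum of observations T = 36.69 hours; n = 8.
Posterior: Gamma(3.8+8, 17.1+36.69) = Gamma(11.8, 53.79).
Posterior β = 53.79.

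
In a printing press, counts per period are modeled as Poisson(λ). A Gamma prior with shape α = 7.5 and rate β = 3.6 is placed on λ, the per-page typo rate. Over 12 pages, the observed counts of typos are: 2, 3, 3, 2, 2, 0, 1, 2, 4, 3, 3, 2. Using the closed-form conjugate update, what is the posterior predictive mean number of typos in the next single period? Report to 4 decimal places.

With a Gamma(shape α, rate β) prior, the Poisson likelihood is conjugate: the posterior is Gamma(α + ΣXᵢ, β + n).
Sum of counts S = 27 over n = 12 pages.
Posterior: Gamma(α+S, β+n) = Gamma(7.5+27, 3.6+12) = Gamma(34.5, 15.6).
The predictive distribution for one future period is NegBinom with mean α/β = 2.2115.

2.2115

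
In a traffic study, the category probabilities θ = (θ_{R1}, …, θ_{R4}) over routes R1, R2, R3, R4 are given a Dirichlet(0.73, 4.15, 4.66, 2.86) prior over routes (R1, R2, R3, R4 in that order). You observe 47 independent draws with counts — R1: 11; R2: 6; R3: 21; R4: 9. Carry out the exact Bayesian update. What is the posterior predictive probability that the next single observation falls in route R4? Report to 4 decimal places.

The Dirichlet prior is conjugate to the Multinomial likelihood: each posterior αⱼ = prior αⱼ + observed count nⱼ.
Posterior concentration: (11.73, 10.15, 25.66, 11.86), total = 59.40.
P(next = R4 | data) = α_{R4}/Σα = 0.1997.

0.1997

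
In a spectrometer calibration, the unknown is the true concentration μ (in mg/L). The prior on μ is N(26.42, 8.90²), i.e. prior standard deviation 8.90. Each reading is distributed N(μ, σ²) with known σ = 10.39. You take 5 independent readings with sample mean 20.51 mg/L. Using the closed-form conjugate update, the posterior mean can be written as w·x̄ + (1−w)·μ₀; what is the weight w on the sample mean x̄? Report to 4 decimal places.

0.7858

For Normal data with known variance σ², a Normal(μ₀, σ₀²) prior on μ is conjugate. Posterior precision = 1/σ₀² + n/σ²; posterior mean is the precision-weighted average of μ₀ and x̄.
σ₀² = 8.90² = 79.21, σ² = 10.39² = 107.9521. Prior precision 1/σ₀² = 1/79.21; data precision n/σ² = 5/107.9521.
w = (n/σ²)/(1/σ₀² + n/σ²) = n·σ₀²/(σ² + n·σ₀²) = 5·79.21/(107.9521 + 5·79.21) = 396.05/504.0021 = 0.7858.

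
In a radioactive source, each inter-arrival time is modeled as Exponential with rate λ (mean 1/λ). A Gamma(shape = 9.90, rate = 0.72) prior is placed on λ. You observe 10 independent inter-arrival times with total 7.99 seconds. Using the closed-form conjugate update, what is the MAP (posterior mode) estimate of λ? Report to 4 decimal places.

With a Gamma(shape α, rate β) prior on the exponential rate λ, the posterior after n observations with total T = Σxᵢ is Gamma(α+n, β+T).
Posterior: Gamma(9.90+10, 0.72+7.99) = Gamma(19.90, 8.71).
Mode = (α−1)/β = 2.1699.

2.1699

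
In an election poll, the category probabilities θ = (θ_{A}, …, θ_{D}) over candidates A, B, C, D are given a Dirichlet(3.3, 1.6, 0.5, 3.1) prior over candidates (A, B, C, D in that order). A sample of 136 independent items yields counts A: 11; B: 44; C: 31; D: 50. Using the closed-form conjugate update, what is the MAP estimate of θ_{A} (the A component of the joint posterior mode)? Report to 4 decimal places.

0.0947

The Dirichlet prior is conjugate to the Multinomial likelihood: each posterior αⱼ = prior αⱼ + observed count nⱼ.
Posterior concentration: (14.3, 45.6, 31.5, 53.1), total = 144.5.
Joint mode component: (α_{A}−1)/(Σα−K) = 13.3/140.5 = 0.0947.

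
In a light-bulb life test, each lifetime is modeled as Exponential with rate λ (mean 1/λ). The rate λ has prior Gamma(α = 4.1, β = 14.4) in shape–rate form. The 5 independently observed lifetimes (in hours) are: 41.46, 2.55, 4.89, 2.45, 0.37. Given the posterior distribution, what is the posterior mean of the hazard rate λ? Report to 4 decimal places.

0.1376

With a Gamma(shape α, rate β) prior on the exponential rate λ, the posterior after n observations with total T = Σxᵢ is Gamma(α+n, β+T).
Sum of observations T = 51.72 hours; n = 5.
Posterior: Gamma(4.1+5, 14.4+51.72) = Gamma(9.1, 66.12).
Posterior mean of λ = α/β = 9.1/66.12 = 0.1376.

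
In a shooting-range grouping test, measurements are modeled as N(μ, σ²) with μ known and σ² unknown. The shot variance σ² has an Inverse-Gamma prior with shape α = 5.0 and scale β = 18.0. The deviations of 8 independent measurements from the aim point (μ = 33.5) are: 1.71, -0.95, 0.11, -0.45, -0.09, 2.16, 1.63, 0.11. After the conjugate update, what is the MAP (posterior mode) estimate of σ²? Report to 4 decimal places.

2.3692

With known mean μ and an Inverse-Gamma(α, β) prior on σ², the Normal likelihood is conjugate: posterior is Inv-Gamma(α + n/2, β + Σ(xᵢ−μ)²/2).
Σ(xᵢ−μ)² = (1.71)² + (-0.95)² + (0.11)² + (-0.45)² + (-0.09)² + (2.16)² + (1.63)² + (0.11)² = 11.3839.
Posterior: Inv-Gamma(5.0 + 8/2, 18.0 + 11.3839/2) = Inv-Gamma(9.00, 23.69195).
Mode = β/(α+1) = 23.69195/10.00 = 2.3692.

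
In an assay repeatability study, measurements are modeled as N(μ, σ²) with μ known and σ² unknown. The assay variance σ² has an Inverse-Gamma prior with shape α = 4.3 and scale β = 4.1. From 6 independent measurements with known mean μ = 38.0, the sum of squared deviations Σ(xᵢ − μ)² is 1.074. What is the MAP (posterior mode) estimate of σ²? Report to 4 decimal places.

With known mean μ and an Inverse-Gamma(α, β) prior on σ², the Normal likelihood is conjugate: posterior is Inv-Gamma(α + n/2, β + Σ(xᵢ−μ)²/2).
Posterior: Inv-Gamma(4.3 + 6/2, 4.1 + 1.074/2) = Inv-Gamma(7.30, 4.6370).
Mode = β/(α+1) = 4.6370/8.30 = 0.5587.

0.5587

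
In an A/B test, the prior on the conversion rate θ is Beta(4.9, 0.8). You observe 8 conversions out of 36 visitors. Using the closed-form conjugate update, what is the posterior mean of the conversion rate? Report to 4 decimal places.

The Beta prior is conjugate to a Binomial/Bernoulli likelihood; the update adds successes to α and failures to β.
Posterior: Beta(α+k, β+n−k) = Beta(4.9+8, 0.8+28) = Beta(12.9, 28.8).
Posterior mean = α/(α+β) = 12.9/41.7 = 0.3094.

0.3094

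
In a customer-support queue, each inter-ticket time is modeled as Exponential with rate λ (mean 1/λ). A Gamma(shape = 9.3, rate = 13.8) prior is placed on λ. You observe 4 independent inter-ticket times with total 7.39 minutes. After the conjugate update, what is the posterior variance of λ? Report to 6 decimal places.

With a Gamma(shape α, rate β) prior on the exponential rate λ, the posterior after n observations with total T = Σxᵢ is Gamma(α+n, β+T).
Posterior: Gamma(9.3+4, 13.8+7.39) = Gamma(13.3, 21.19).
Var = α/β² = 0.029620.

0.029620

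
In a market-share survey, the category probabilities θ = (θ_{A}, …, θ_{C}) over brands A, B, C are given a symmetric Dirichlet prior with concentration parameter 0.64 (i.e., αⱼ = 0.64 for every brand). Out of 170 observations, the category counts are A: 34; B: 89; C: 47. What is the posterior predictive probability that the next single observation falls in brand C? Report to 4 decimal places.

The Dirichlet prior is conjugate to the Multinomial likelihood: each posterior αⱼ = prior αⱼ + observed count nⱼ.
Posterior concentration: (34.64, 89.64, 47.64), total = 171.92.
P(next = C | data) = α_{C}/Σα = 0.2771.

0.2771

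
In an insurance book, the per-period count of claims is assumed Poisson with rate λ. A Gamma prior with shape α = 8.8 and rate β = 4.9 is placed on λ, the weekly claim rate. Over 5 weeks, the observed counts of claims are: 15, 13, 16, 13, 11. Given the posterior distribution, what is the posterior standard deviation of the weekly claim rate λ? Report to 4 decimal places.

With a Gamma(shape α, rate β) prior, the Poisson likelihood is conjugate: the posterior is Gamma(α + ΣXᵢ, β + n).
Sum of counts S = 68 over n = 5 weeks.
Posterior: Gamma(α+S, β+n) = Gamma(8.8+68, 4.9+5) = Gamma(76.8, 9.9).
SD = √α/β = √76.8/9.9 = 0.8852.

0.8852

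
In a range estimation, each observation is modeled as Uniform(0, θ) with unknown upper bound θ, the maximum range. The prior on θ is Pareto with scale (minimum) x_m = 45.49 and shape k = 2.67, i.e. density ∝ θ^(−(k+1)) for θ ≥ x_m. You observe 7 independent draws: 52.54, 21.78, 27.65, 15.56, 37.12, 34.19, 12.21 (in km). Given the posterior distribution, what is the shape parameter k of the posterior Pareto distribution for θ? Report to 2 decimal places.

9.67

A Pareto(scale x_m, shape k) prior on the upper bound θ of Uniform(0, θ) is conjugate: posterior is Pareto(max(x_m, max xᵢ), k + n).
Sample maximum = 52.54; prior scale x_m = 45.49 → posterior scale = max = 52.54.
Posterior shape = 2.67 + 7 = 9.67.
Posterior shape k = 9.67.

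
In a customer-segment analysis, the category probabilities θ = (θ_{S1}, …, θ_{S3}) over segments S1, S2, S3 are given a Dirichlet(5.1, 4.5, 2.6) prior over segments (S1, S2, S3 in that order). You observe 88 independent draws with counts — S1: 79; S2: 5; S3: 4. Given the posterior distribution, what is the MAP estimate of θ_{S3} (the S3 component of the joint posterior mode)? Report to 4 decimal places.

0.0576

The Dirichlet prior is conjugate to the Multinomial likelihood: each posterior αⱼ = prior αⱼ + observed count nⱼ.
Posterior concentration: (84.1, 9.5, 6.6), total = 100.2.
Joint mode component: (α_{S3}−1)/(Σα−K) = 5.6/97.2 = 0.0576.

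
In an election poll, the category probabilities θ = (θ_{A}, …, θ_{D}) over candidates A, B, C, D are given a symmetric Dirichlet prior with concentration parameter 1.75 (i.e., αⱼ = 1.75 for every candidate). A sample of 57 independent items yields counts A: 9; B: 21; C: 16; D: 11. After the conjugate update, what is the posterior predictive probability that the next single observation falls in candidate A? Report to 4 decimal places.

The Dirichlet prior is conjugate to the Multinomial likelihood: each posterior αⱼ = prior αⱼ + observed count nⱼ.
Posterior concentration: (10.75, 22.75, 17.75, 12.75), total = 64.00.
P(next = A | data) = α_{A}/Σα = 0.1680.

0.1680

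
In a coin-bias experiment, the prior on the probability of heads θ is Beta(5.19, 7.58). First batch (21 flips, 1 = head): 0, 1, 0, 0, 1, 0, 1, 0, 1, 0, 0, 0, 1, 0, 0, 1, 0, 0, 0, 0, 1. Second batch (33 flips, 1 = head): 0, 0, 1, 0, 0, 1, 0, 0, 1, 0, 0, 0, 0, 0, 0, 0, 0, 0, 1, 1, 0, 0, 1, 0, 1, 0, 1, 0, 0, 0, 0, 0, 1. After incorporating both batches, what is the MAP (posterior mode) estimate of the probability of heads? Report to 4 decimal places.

The Beta prior is conjugate to a Binomial/Bernoulli likelihood; the update adds successes to α and failures to β.
After batch 1: Beta(5.19+7, 7.58+14) = Beta(12.19, 21.58).
After batch 2: Beta(12.19+9, 21.58+24) = Beta(21.19, 45.58).
Mode of Beta(a,b) for a,b>1 is (a−1)/(a+b−2) = 20.19/64.77 = 0.3117.

0.3117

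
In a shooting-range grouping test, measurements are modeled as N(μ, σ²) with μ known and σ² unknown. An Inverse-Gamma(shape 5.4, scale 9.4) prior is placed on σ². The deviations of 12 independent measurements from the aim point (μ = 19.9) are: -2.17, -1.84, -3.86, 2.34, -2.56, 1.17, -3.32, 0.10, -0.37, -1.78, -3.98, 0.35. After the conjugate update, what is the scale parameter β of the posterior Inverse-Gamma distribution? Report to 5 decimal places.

42.74640

With known mean μ and an Inverse-Gamma(α, β) prior on σ², the Normal likelihood is conjugate: posterior is Inv-Gamma(α + n/2, β + Σ(xᵢ−μ)²/2).
Σ(xᵢ−μ)² = (-2.17)² + (-1.84)² + (-3.86)² + (2.34)² + (-2.56)² + (1.17)² + (-3.32)² + (0.10)² + (-0.37)² + (-1.78)² + (-3.98)² + (0.35)² = 66.6928.
Posterior: Inv-Gamma(5.4 + 12/2, 9.4 + 66.6928/2) = Inv-Gamma(11.40, 42.74640).
Posterior β = 42.74640.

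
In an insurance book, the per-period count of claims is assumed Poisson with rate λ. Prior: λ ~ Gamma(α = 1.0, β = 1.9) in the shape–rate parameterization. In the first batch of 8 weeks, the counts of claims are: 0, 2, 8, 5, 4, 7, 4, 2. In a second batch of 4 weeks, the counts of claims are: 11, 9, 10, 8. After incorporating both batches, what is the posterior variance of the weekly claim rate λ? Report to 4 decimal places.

0.3675

With a Gamma(shape α, rate β) prior, the Poisson likelihood is conjugate: the posterior is Gamma(α + ΣXᵢ, β + n).
Batch 1: sum of counts S = 32 over n = 8 weeks.
After batch 1: Gamma(α+S, β+n) = Gamma(1.0+32, 1.9+8) = Gamma(33.0, 9.9).
Batch 2: sum of counts S = 38 over n = 4 weeks.
After batch 2: Gamma(α+S, β+n) = Gamma(33.0+38, 9.9+4) = Gamma(71.0, 13.9).
Var = α/β² = 71.0/13.9² = 0.3675.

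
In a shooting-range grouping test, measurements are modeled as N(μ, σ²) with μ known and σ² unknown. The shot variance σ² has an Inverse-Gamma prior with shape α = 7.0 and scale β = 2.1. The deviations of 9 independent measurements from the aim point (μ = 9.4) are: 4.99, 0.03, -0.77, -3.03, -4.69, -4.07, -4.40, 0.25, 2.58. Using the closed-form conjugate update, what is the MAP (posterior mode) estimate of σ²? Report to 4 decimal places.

4.1406

With known mean μ and an Inverse-Gamma(α, β) prior on σ², the Normal likelihood is conjugate: posterior is Inv-Gamma(α + n/2, β + Σ(xᵢ−μ)²/2).
Σ(xᵢ−μ)² = (4.99)² + (0.03)² + (-0.77)² + (-3.03)² + (-4.69)² + (-4.07)² + (-4.40)² + (0.25)² + (2.58)² = 99.3147.
Posterior: Inv-Gamma(7.0 + 9/2, 2.1 + 99.3147/2) = Inv-Gamma(11.50, 51.75735).
Mode = β/(α+1) = 51.75735/12.50 = 4.1406.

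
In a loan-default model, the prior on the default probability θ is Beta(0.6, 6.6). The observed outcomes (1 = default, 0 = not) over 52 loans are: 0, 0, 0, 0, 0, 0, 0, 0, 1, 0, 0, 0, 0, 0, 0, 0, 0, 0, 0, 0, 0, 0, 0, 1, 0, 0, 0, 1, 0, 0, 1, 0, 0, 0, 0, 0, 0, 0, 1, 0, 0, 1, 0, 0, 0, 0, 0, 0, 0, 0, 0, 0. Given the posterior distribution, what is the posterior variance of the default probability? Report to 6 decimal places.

The Beta prior is conjugate to a Binomial/Bernoulli likelihood; the update adds successes to α and failures to β.
Posterior: Beta(α+k, β+n−k) = Beta(0.6+6, 6.6+46) = Beta(6.6, 52.6).
Var = αβ/((α+β)²(α+β+1)) = 6.6·52.6/(59.2²·60.2) = 0.001645.

0.001645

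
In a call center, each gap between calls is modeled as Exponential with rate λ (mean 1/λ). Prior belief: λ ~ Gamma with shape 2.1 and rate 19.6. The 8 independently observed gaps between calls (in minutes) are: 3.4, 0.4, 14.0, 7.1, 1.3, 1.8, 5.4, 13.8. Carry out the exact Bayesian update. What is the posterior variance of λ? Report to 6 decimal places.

With a Gamma(shape α, rate β) prior on the exponential rate λ, the posterior after n observations with total T = Σxᵢ is Gamma(α+n, β+T).
Sum of observations T = 47.2 minutes; n = 8.
Posterior: Gamma(2.1+8, 19.6+47.2) = Gamma(10.1, 66.8).
Var = α/β² = 0.002263.

0.002263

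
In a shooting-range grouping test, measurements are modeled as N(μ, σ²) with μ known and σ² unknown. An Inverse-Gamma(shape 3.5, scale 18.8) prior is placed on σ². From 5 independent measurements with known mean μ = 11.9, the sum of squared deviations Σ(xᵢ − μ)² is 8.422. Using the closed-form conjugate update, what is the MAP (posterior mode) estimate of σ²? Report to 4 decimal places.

With known mean μ and an Inverse-Gamma(α, β) prior on σ², the Normal likelihood is conjugate: posterior is Inv-Gamma(α + n/2, β + Σ(xᵢ−μ)²/2).
Posterior: Inv-Gamma(3.5 + 5/2, 18.8 + 8.422/2) = Inv-Gamma(6.00, 23.0110).
Mode = β/(α+1) = 23.0110/7.00 = 3.2873.

3.2873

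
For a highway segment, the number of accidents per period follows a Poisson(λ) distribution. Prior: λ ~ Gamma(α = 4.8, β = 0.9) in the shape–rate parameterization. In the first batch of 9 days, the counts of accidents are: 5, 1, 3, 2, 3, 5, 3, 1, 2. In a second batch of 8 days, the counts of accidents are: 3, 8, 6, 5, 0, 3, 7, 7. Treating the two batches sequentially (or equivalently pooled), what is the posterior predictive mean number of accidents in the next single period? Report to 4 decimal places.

3.8436

With a Gamma(shape α, rate β) prior, the Poisson likelihood is conjugate: the posterior is Gamma(α + ΣXᵢ, β + n).
Batch 1: sum of counts S = 25 over n = 9 days.
After batch 1: Gamma(α+S, β+n) = Gamma(4.8+25, 0.9+9) = Gamma(29.8, 9.9).
Batch 2: sum of counts S = 39 over n = 8 days.
After batch 2: Gamma(α+S, β+n) = Gamma(29.8+39, 9.9+8) = Gamma(68.8, 17.9).
The predictive distribution for one future period is NegBinom with mean α/β = 3.8436.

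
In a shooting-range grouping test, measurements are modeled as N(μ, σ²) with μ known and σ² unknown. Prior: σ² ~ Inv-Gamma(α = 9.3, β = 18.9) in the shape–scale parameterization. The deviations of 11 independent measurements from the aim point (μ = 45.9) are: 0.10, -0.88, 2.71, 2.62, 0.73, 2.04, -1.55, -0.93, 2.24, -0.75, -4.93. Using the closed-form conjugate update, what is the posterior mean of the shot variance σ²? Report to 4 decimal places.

3.2841

With known mean μ and an Inverse-Gamma(α, β) prior on σ², the Normal likelihood is conjugate: posterior is Inv-Gamma(α + n/2, β + Σ(xᵢ−μ)²/2).
Σ(xᵢ−μ)² = (0.10)² + (-0.88)² + (2.71)² + (2.62)² + (0.73)² + (2.04)² + (-1.55)² + (-0.93)² + (2.24)² + (-0.75)² + (-4.93)² = 52.8398.
Posterior: Inv-Gamma(9.3 + 11/2, 18.9 + 52.8398/2) = Inv-Gamma(14.80, 45.31990).
E[σ²|data] = β/(α−1) = 45.31990/13.80 = 3.2841.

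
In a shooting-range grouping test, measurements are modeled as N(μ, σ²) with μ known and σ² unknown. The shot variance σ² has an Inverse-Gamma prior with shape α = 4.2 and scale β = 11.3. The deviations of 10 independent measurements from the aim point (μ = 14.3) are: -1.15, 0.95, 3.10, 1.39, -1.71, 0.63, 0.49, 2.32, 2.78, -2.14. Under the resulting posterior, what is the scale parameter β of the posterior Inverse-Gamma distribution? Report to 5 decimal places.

28.80930

With known mean μ and an Inverse-Gamma(α, β) prior on σ², the Normal likelihood is conjugate: posterior is Inv-Gamma(α + n/2, β + Σ(xᵢ−μ)²/2).
Σ(xᵢ−μ)² = (-1.15)² + (0.95)² + (3.10)² + (1.39)² + (-1.71)² + (0.63)² + (0.49)² + (2.32)² + (2.78)² + (-2.14)² = 35.0186.
Posterior: Inv-Gamma(4.2 + 10/2, 11.3 + 35.0186/2) = Inv-Gamma(9.20, 28.80930).
Posterior β = 28.80930.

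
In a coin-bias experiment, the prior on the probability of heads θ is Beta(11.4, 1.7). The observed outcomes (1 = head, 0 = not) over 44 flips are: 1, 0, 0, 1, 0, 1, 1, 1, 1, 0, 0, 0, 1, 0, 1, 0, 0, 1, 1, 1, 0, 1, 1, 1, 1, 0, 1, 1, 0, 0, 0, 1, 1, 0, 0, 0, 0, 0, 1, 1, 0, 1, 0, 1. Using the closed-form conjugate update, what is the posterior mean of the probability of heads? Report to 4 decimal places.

0.6025

The Beta prior is conjugate to a Binomial/Bernoulli likelihood; the update adds successes to α and failures to β.
Posterior: Beta(α+k, β+n−k) = Beta(11.4+23, 1.7+21) = Beta(34.4, 22.7).
Posterior mean = α/(α+β) = 34.4/57.1 = 0.6025.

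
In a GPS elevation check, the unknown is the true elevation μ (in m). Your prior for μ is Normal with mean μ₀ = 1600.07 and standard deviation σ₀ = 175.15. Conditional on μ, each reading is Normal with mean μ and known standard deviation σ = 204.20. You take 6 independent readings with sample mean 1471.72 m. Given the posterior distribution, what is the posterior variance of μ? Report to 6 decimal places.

For Normal data with known variance σ², a Normal(μ₀, σ₀²) prior on μ is conjugate. Posterior precision = 1/σ₀² + n/σ²; posterior mean is the precision-weighted average of μ₀ and x̄.
σ₀² = 175.15² = 30677.5225, σ² = 204.20² = 41697.64; σ² + n·σ₀² = 41697.64 + 6·30677.5225 = 225762.775.
Posterior precision = 1/σ₀² + n/σ² = 1/30677.5225 + 6/41697.64 = (σ² + n·σ₀²)/(σ₀²σ²) = 225762.775/(30677.5225·41697.64); posterior variance σₙ² = σ₀²σ²/(σ² + n·σ₀²) = 30677.5225·41697.64/225762.775 = 5666.037234.

5666.037234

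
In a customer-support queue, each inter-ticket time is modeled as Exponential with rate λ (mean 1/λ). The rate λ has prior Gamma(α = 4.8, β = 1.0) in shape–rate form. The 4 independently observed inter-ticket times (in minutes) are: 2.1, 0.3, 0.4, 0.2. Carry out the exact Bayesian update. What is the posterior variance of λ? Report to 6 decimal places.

0.550000

With a Gamma(shape α, rate β) prior on the exponential rate λ, the posterior after n observations with total T = Σxᵢ is Gamma(α+n, β+T).
Sum of observations T = 3.0 minutes; n = 4.
Posterior: Gamma(4.8+4, 1.0+3.0) = Gamma(8.8, 4.0).
Var = α/β² = 0.550000.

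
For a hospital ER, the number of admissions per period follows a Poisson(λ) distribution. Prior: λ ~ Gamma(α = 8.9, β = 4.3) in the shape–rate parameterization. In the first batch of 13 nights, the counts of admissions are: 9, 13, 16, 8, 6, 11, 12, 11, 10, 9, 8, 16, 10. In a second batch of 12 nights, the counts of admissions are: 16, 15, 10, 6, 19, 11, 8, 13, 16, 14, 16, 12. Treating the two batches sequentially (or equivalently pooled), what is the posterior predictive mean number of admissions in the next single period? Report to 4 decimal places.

With a Gamma(shape α, rate β) prior, the Poisson likelihood is conjugate: the posterior is Gamma(α + ΣXᵢ, β + n).
Batch 1: sum of counts S = 139 over n = 13 nights.
After batch 1: Gamma(α+S, β+n) = Gamma(8.9+139, 4.3+13) = Gamma(147.9, 17.3).
Batch 2: sum of counts S = 156 over n = 12 nights.
After batch 2: Gamma(α+S, β+n) = Gamma(147.9+156, 17.3+12) = Gamma(303.9, 29.3).
The predictive distribution for one future period is NegBinom with mean α/β = 10.3720.

10.3720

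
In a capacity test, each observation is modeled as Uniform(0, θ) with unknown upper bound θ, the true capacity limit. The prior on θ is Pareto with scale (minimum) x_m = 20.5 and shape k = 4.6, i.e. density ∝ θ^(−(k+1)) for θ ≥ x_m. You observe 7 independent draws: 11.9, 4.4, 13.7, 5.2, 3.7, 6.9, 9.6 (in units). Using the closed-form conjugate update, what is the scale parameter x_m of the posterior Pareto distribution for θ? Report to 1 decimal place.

A Pareto(scale x_m, shape k) prior on the upper bound θ of Uniform(0, θ) is conjugate: posterior is Pareto(max(x_m, max xᵢ), k + n).
Sample maximum = 13.7; prior scale x_m = 20.5 → posterior scale = max = 20.5.
Posterior shape = 4.6 + 7 = 11.6.
Posterior scale x_m = 20.5.

20.5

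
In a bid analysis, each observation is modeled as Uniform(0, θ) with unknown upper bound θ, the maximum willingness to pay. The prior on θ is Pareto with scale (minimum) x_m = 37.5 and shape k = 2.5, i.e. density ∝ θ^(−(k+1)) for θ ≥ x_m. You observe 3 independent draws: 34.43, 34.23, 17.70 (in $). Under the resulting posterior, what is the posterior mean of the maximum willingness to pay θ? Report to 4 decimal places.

45.8333

A Pareto(scale x_m, shape k) prior on the upper bound θ of Uniform(0, θ) is conjugate: posterior is Pareto(max(x_m, max xᵢ), k + n).
Sample maximum = 34.43; prior scale x_m = 37.5 → posterior scale = max = 37.50.
Posterior shape = 2.5 + 3 = 5.5.
E[θ|data] = k·x_m/(k−1) = 5.5·37.50/4.5 = 45.8333.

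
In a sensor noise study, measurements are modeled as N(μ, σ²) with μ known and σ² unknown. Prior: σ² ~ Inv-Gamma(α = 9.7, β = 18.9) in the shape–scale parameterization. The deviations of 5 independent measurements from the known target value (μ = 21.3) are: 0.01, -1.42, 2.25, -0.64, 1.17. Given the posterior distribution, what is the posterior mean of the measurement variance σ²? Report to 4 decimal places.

2.0829

With known mean μ and an Inverse-Gamma(α, β) prior on σ², the Normal likelihood is conjugate: posterior is Inv-Gamma(α + n/2, β + Σ(xᵢ−μ)²/2).
Σ(xᵢ−μ)² = (0.01)² + (-1.42)² + (2.25)² + (-0.64)² + (1.17)² = 8.8575.
Posterior: Inv-Gamma(9.7 + 5/2, 18.9 + 8.8575/2) = Inv-Gamma(12.20, 23.32875).
E[σ²|data] = β/(α−1) = 23.32875/11.20 = 2.0829.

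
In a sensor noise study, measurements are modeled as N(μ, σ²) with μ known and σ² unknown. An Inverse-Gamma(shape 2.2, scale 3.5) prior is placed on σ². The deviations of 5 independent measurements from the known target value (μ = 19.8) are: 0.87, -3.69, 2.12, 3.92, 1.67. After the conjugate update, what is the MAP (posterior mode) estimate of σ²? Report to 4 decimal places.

With known mean μ and an Inverse-Gamma(α, β) prior on σ², the Normal likelihood is conjugate: posterior is Inv-Gamma(α + n/2, β + Σ(xᵢ−μ)²/2).
Σ(xᵢ−μ)² = (0.87)² + (-3.69)² + (2.12)² + (3.92)² + (1.67)² = 37.0227.
Posterior: Inv-Gamma(2.2 + 5/2, 3.5 + 37.0227/2) = Inv-Gamma(4.70, 22.01135).
Mode = β/(α+1) = 22.01135/5.70 = 3.8616.

3.8616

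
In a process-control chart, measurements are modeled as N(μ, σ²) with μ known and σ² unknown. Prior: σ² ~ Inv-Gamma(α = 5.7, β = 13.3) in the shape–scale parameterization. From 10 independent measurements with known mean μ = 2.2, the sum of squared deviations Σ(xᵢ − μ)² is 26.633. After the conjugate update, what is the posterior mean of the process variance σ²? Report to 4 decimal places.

With known mean μ and an Inverse-Gamma(α, β) prior on σ², the Normal likelihood is conjugate: posterior is Inv-Gamma(α + n/2, β + Σ(xᵢ−μ)²/2).
Posterior: Inv-Gamma(5.7 + 10/2, 13.3 + 26.633/2) = Inv-Gamma(10.70, 26.6165).
E[σ²|data] = β/(α−1) = 26.6165/9.70 = 2.7440.

2.7440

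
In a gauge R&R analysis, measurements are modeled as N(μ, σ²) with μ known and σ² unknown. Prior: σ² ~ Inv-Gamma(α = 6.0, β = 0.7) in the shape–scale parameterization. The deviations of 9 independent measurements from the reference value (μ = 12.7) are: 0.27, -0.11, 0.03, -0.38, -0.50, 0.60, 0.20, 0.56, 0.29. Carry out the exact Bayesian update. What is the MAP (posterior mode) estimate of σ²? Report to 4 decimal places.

With known mean μ and an Inverse-Gamma(α, β) prior on σ², the Normal likelihood is conjugate: posterior is Inv-Gamma(α + n/2, β + Σ(xᵢ−μ)²/2).
Σ(xᵢ−μ)² = (0.27)² + (-0.11)² + (0.03)² + (-0.38)² + (-0.50)² + (0.60)² + (0.20)² + (0.56)² + (0.29)² = 1.2780.
Posterior: Inv-Gamma(6.0 + 9/2, 0.7 + 1.2780/2) = Inv-Gamma(10.50, 1.33900).
Mode = β/(α+1) = 1.33900/11.50 = 0.1164.

0.1164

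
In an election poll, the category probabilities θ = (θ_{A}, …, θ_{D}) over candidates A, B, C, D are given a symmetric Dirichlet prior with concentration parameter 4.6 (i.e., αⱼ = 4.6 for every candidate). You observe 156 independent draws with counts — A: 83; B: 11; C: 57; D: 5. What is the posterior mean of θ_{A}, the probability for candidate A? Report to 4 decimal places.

0.5023

The Dirichlet prior is conjugate to the Multinomial likelihood: each posterior αⱼ = prior αⱼ + observed count nⱼ.
Posterior concentration: (87.6, 15.6, 61.6, 9.6), total = 174.4.
E[θ_{A}|data] = α_{A}/Σα = 87.6/174.4 = 0.5023.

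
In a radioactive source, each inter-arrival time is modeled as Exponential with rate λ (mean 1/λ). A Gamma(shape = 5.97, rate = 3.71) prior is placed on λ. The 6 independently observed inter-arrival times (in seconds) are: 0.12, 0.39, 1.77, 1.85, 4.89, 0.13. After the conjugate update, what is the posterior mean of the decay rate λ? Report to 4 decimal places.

With a Gamma(shape α, rate β) prior on the exponential rate λ, the posterior after n observations with total T = Σxᵢ is Gamma(α+n, β+T).
Sum of observations T = 9.15 seconds; n = 6.
Posterior: Gamma(5.97+6, 3.71+9.15) = Gamma(11.97, 12.86).
Posterior mean of λ = α/β = 11.97/12.86 = 0.9308.

0.9308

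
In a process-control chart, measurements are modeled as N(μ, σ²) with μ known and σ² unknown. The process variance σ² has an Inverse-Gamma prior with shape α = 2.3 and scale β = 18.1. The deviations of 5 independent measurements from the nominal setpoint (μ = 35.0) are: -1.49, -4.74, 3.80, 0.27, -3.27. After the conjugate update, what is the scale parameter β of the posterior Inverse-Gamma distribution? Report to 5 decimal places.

With known mean μ and an Inverse-Gamma(α, β) prior on σ², the Normal likelihood is conjugate: posterior is Inv-Gamma(α + n/2, β + Σ(xᵢ−μ)²/2).
Σ(xᵢ−μ)² = (-1.49)² + (-4.74)² + (3.80)² + (0.27)² + (-3.27)² = 49.8935.
Posterior: Inv-Gamma(2.3 + 5/2, 18.1 + 49.8935/2) = Inv-Gamma(4.80, 43.04675).
Posterior β = 43.04675.

43.04675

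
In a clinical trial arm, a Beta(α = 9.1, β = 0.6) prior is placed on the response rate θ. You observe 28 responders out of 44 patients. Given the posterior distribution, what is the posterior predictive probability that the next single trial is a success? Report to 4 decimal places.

0.6909

The Beta prior is conjugate to a Binomial/Bernoulli likelihood; the update adds successes to α and failures to β.
Posterior: Beta(α+k, β+n−k) = Beta(9.1+28, 0.6+16) = Beta(37.1, 16.6).
For a single future Bernoulli trial, P(success | data) = α/(α+β) = 0.6909.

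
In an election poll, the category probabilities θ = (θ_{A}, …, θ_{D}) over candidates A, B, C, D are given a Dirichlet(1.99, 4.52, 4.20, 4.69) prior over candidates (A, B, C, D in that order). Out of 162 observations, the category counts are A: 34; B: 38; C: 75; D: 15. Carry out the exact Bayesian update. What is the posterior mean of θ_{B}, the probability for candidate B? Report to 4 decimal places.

The Dirichlet prior is conjugate to the Multinomial likelihood: each posterior αⱼ = prior αⱼ + observed count nⱼ.
Posterior concentration: (35.99, 42.52, 79.20, 19.69), total = 177.40.
E[θ_{B}|data] = α_{B}/Σα = 42.52/177.40 = 0.2397.

0.2397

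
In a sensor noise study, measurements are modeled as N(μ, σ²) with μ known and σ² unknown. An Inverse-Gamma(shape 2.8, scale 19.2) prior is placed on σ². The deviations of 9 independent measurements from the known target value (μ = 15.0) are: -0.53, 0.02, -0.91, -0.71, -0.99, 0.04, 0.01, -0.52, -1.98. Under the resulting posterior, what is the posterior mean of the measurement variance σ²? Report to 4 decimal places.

3.5862

With known mean μ and an Inverse-Gamma(α, β) prior on σ², the Normal likelihood is conjugate: posterior is Inv-Gamma(α + n/2, β + Σ(xᵢ−μ)²/2).
Σ(xᵢ−μ)² = (-0.53)² + (0.02)² + (-0.91)² + (-0.71)² + (-0.99)² + (0.04)² + (0.01)² + (-0.52)² + (-1.98)² = 6.7861.
Posterior: Inv-Gamma(2.8 + 9/2, 19.2 + 6.7861/2) = Inv-Gamma(7.30, 22.59305).
E[σ²|data] = β/(α−1) = 22.59305/6.30 = 3.5862.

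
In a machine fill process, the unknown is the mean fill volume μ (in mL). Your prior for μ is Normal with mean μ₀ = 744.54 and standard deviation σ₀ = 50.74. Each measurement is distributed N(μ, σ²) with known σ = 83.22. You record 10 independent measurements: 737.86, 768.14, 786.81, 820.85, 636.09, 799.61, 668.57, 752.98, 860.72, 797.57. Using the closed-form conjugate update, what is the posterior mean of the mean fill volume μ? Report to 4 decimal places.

For Normal data with known variance σ², a Normal(μ₀, σ₀²) prior on μ is conjugate. Posterior precision = 1/σ₀² + n/σ²; posterior mean is the precision-weighted average of μ₀ and x̄.
Σxᵢ = 737.86 + 768.14 + 786.81 + 820.85 + 636.09 + 799.61 + 668.57 + 752.98 + 860.72 + 797.57 = 7629.2, so n·x̄ = 7629.2.
σ₀² = 50.74² = 2574.5476, σ² = 83.22² = 6925.5684; σ² + n·σ₀² = 6925.5684 + 10·2574.5476 = 32671.0444.
Posterior mean = (μ₀/σ₀² + n·x̄/σ²)/(1/σ₀² + n/σ²) = (σ²·μ₀ + σ₀²·n·x̄)/(σ² + n·σ₀²) = (6925.5684·744.54 + 2574.5476·7629.2)/32671.0444 = 24798101.246456/32671.0444 = 759.0238.

759.0238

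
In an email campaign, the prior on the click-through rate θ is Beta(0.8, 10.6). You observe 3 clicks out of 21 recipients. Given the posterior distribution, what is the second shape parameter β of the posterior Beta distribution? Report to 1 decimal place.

28.6

The Beta prior is conjugate to a Binomial/Bernoulli likelihood; the update adds successes to α and failures to β.
Posterior: Beta(α+k, β+n−k) = Beta(0.8+3, 10.6+18) = Beta(3.8, 28.6).
Posterior β = 28.6.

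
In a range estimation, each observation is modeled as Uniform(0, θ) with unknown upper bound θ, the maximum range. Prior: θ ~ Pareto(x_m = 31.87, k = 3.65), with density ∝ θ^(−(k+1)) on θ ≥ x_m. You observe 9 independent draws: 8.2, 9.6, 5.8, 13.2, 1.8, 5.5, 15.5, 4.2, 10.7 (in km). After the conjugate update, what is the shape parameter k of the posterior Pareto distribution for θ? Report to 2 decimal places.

A Pareto(scale x_m, shape k) prior on the upper bound θ of Uniform(0, θ) is conjugate: posterior is Pareto(max(x_m, max xᵢ), k + n).
Sample maximum = 15.5; prior scale x_m = 31.87 → posterior scale = max = 31.87.
Posterior shape = 3.65 + 9 = 12.65.
Posterior shape k = 12.65.

12.65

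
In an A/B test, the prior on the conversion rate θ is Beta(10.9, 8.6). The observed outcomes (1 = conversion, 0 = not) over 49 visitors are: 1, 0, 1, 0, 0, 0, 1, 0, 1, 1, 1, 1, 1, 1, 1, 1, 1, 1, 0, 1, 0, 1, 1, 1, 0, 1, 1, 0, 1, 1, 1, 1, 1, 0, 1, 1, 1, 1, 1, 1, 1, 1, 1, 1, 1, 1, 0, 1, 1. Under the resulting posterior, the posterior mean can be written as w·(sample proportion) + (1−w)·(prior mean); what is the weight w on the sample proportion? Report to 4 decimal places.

The Beta prior is conjugate to a Binomial/Bernoulli likelihood; the update adds successes to α and failures to β.
Posterior mean = (α₀+k)/(α₀+β₀+n) = [n/(α₀+β₀+n)]·(k/n) + [(α₀+β₀)/(α₀+β₀+n)]·α₀/(α₀+β₀), so only n and the prior enter the weight.
The weight on the data is w = n/(α₀+β₀+n) = 49/(10.9+8.6+49) = 49/68.5 = 0.7153.

0.7153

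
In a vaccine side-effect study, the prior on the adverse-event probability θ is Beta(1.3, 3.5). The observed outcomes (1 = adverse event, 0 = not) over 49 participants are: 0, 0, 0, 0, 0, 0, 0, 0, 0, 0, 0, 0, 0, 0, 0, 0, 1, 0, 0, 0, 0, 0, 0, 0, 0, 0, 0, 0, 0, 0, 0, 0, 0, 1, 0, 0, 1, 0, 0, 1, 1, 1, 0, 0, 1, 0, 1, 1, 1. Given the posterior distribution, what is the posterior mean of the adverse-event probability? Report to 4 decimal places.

The Beta prior is conjugate to a Binomial/Bernoulli likelihood; the update adds successes to α and failures to β.
Posterior: Beta(α+k, β+n−k) = Beta(1.3+10, 3.5+39) = Beta(11.3, 42.5).
Posterior mean = α/(α+β) = 11.3/53.8 = 0.2100.

0.2100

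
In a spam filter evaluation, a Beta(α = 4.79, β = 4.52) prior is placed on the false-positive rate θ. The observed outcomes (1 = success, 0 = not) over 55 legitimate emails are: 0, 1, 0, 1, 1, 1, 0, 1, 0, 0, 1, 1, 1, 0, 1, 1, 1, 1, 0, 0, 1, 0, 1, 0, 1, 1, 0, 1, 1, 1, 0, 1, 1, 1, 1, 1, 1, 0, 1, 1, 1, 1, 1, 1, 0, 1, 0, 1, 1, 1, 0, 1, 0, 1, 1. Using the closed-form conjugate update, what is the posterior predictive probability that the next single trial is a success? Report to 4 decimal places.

The Beta prior is conjugate to a Binomial/Bernoulli likelihood; the update adds successes to α and failures to β.
Posterior: Beta(α+k, β+n−k) = Beta(4.79+38, 4.52+17) = Beta(42.79, 21.52).
For a single future Bernoulli trial, P(success | data) = α/(α+β) = 0.6654.

0.6654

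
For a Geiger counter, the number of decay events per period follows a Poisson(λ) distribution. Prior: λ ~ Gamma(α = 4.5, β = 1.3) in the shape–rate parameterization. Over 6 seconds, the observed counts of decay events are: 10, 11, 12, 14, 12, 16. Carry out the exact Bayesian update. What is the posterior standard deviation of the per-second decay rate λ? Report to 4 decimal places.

1.2214

With a Gamma(shape α, rate β) prior, the Poisson likelihood is conjugate: the posterior is Gamma(α + ΣXᵢ, β + n).
Sum of counts S = 75 over n = 6 seconds.
Posterior: Gamma(α+S, β+n) = Gamma(4.5+75, 1.3+6) = Gamma(79.5, 7.3).
SD = √α/β = √79.5/7.3 = 1.2214.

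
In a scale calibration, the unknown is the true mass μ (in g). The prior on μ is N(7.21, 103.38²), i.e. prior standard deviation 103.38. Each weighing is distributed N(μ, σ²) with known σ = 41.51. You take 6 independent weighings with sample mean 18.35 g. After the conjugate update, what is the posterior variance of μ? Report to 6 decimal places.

279.665180

For Normal data with known variance σ², a Normal(μ₀, σ₀²) prior on μ is conjugate. Posterior precision = 1/σ₀² + n/σ²; posterior mean is the precision-weighted average of μ₀ and x̄.
σ₀² = 103.38² = 10687.4244, σ² = 41.51² = 1723.0801; σ² + n·σ₀² = 1723.0801 + 6·10687.4244 = 65847.6265.
Posterior precision = 1/σ₀² + n/σ² = 1/10687.4244 + 6/1723.0801 = (σ² + n·σ₀²)/(σ₀²σ²) = 65847.6265/(10687.4244·1723.0801); posterior variance σₙ² = σ₀²σ²/(σ² + n·σ₀²) = 10687.4244·1723.0801/65847.6265 = 279.665180.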